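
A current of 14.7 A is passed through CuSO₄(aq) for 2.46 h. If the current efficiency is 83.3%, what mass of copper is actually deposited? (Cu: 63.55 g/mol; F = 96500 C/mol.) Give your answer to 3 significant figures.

Q = 14.7 × 8856 = 1.302×10^5 C
n(e⁻) = 1.302×10^5 / 96500 = 1.349 mol
Cu²⁺ + 2e⁻ → Cu, so theoretical m(Cu) = 0.6745 × 63.55 = 42.86 g
Actual mass = 83.3% × 42.86 = 35.7 g

35.7 g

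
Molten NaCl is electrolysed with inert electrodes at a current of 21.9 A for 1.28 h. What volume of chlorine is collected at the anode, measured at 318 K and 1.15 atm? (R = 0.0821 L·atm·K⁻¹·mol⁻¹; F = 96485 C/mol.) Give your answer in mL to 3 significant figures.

Q = It = 21.9 × 4608 = 1.009×10^5 C
n(e⁻) = 1.009×10^5 / 96485 = 1.046 mol
2Cl⁻ → Cl₂ + 2e⁻, so n(Cl₂) = 1.046 / 2 = 0.5230 mol
V = nRT/P = 0.5230 × 0.0821 × 318 / 1.15 = 11.87 L
= 11900 mL

11900 mL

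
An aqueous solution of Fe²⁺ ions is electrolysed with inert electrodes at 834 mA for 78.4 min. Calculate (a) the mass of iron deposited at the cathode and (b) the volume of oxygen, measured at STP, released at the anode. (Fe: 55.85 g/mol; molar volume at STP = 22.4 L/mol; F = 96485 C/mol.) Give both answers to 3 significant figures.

1.14 g Fe; 0.228 L O₂

Q = 0.834 × 4704 = 3923 C; n(e⁻) = 3923 / 96485 = 0.04066 mol
Cathode: Fe²⁺ + 2e⁻ → Fe → n(Fe) = 0.04066/2 = 0.02033 mol → 1.14 g
Anode: 2H₂O → O₂ + 4H⁺ + 4e⁻ → n(O₂) = 0.04066/4 = 0.01017 mol → 0.228 L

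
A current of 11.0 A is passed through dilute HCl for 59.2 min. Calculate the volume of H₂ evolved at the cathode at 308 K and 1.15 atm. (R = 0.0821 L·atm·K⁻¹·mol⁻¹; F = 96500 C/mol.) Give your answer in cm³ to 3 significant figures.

4450 cm³

Q = 11.0 A × 3552 s = 39070 C
n(e⁻) = 39070 / 96500 = 0.4049 mol
2H⁺ + 2e⁻ → H₂, so n(H₂) = 0.4049 / 2 = 0.2025 mol
V = nRT/P = 0.2025 × 0.0821 × 308 / 1.15 = 4.453 L
= 4450 cm³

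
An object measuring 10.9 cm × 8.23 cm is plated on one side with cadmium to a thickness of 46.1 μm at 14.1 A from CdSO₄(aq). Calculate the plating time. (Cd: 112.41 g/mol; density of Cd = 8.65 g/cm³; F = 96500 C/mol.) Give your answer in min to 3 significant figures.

7.26 min

Plated area = 10.9 × 8.23 = 89.71 cm²
Volume = 89.71 × 46.1×10⁻⁴ cm = 0.4136 cm³
m(Cd) = 0.4136 × 8.65 = 3.578 g
n(Cd) = 3.578 / 112.41 = 0.03183 mol; n(e⁻) = 2 × 0.03183 = 0.06366 mol
Q = 0.06366 × 96500 = 6143 C
t = 6143 / 14.1 = 435.7 s = 7.26 min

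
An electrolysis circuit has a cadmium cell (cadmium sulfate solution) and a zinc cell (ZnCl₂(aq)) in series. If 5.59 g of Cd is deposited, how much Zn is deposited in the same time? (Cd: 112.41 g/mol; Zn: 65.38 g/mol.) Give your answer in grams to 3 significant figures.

n(Cd) = 5.59 / 112.41 = 0.04973 mol
Cd²⁺ + 2e⁻ → Cd, so n(e⁻) = 2 × 0.04973 = 0.09946 mol
Same current for the same time ⇒ same n(e⁻) = 0.09946 mol in both cells.
Zn²⁺ + 2e⁻ → Zn, so n(Zn) = 0.09946 / 2 = 0.04973 mol
m(Zn) = 0.04973 × 65.38 = 3.25 g

3.25 g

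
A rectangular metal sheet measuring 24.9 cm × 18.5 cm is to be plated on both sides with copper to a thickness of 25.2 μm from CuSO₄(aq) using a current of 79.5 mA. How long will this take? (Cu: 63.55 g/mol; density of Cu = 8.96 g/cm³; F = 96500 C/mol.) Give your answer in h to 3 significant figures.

Plated area = 2 × 24.9 × 18.5 = 921.3 cm²
Volume = 921.3 × 25.2×10⁻⁴ cm = 2.322 cm³
m(Cu) = 2.322 × 8.96 = 20.81 g
n(Cu) = 20.81 / 63.55 = 0.3275 mol; n(e⁻) = 2 × 0.3275 = 0.6550 mol
Q = 0.6550 × 96500 = 63210 C
t = 63210 / 0.0795 = 7.951×10^5 s = 221 h

221 h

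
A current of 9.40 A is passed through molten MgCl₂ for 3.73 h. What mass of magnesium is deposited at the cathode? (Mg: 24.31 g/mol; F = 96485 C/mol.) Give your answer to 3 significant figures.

Charge passed = 9.40 × 13428 = 1.262×10^5 C
n(e⁻) = 1.262×10^5 / 96485 = 1.308 mol
Mg²⁺ + 2e⁻ → Mg, so n(Mg) = 1.308 / 2 = 0.6540 mol
m = 0.6540 × 24.31 = 15.9 g

15.9 g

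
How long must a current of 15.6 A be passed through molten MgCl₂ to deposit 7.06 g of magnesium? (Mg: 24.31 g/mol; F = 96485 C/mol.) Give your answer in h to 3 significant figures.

n(Mg) = 7.06 / 24.31 = 0.2904 mol
Mg²⁺ + 2e⁻ → Mg, so n(e⁻) = 2 × 0.2904 = 0.5808 mol
Q = 0.5808 × 96485 = 56040 C
t = Q / I = 56040 / 15.6 = 3592 s = 0.998 h

0.998 h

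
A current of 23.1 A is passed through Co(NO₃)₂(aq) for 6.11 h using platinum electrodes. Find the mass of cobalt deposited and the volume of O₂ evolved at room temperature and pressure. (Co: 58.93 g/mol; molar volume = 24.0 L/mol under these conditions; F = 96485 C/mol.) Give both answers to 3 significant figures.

155 g Co; 31.6 L O₂

Q = 23.1 × 21996 = 5.081×10^5 C; n(e⁻) = 5.081×10^5 / 96485 = 5.266 mol
Cathode: Co²⁺ + 2e⁻ → Co → n(Co) = 5.266/2 = 2.633 mol → 155 g
Anode: 2H₂O → O₂ + 4H⁺ + 4e⁻ → n(O₂) = 5.266/4 = 1.317 mol → 31.6 L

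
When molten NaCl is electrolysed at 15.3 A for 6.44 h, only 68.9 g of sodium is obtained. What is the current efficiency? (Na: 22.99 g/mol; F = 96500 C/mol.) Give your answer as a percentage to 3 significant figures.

81.5%

Q = 15.3 × 23184 = 3.547×10^5 C
n(e⁻) = 3.547×10^5 / 96500 = 3.676 mol
Na⁺ + e⁻ → Na, so theoretical n(Na) = 3.676 mol → 84.51 g
Efficiency = 68.9 / 84.51 = 0.8153 = 81.5%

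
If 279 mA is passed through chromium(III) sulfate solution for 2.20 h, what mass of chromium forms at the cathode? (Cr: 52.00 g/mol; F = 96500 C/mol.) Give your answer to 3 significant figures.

0.397 g

Charge passed = 0.279 × 7920 = 2210 C
n(e⁻) = Q/F = 2210/96500 = 0.02290 mol
Cr³⁺ + 3e⁻ → Cr, so n(Cr) = 0.02290 / 3 = 0.007633 mol
m = 0.007633 × 52.00 = 0.397 g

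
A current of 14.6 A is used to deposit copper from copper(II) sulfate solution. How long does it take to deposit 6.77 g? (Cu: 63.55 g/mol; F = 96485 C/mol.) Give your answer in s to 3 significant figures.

1410 s

n(Cu) = 6.77 / 63.55 = 0.1065 mol
Cu²⁺ + 2e⁻ → Cu, so n(e⁻) = 2 × 0.1065 = 0.2130 mol
Q = 0.2130 × 96485 = 20550 C
t = Q / I = 20550 / 14.6 = 1408 s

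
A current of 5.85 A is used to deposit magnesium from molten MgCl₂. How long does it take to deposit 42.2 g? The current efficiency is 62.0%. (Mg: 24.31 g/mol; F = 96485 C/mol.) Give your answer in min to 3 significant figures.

n(Mg) = 42.2 / 24.31 = 1.736 mol
Mg²⁺ + 2e⁻ → Mg, so n(e⁻) = 2 × 1.736 = 3.472 mol
Q = 3.472 × 96485 / 0.620 = 5.403×10^5 C
t = Q / I = 5.403×10^5 / 5.85 = 92360 s = 1540 min

1540 min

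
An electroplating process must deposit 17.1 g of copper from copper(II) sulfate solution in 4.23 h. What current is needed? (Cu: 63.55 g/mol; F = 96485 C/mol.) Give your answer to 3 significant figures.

n(Cu) = 17.1 / 63.55 = 0.2691 mol
Cu²⁺ + 2e⁻ → Cu, so n(e⁻) = 2 × 0.2691 = 0.5382 mol
Q = 0.5382 × 96485 = 51930 C
I = Q / t = 51930 / 15228 s = 3.41 A

3.41 A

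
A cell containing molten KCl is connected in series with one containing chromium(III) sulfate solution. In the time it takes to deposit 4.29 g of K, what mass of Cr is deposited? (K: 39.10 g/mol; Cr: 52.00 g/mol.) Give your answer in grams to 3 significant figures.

1.90 g

n(K) = 4.29 / 39.10 = 0.1097 mol
K⁺ + e⁻ → K, so n(e⁻) = 0.1097 mol
Since the cells are in series, n(e⁻) in the Cr cell is also 0.1097 mol.
Cr³⁺ + 3e⁻ → Cr, so n(Cr) = 0.1097 / 3 = 0.03657 mol
m(Cr) = 0.03657 × 52.00 = 1.90 g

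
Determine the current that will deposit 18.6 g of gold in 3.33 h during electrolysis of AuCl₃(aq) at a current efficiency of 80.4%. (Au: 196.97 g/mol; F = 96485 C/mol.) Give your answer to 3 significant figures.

2.84 A

n(Au) = 18.6 / 196.97 = 0.09443 mol
Au³⁺ + 3e⁻ → Au, so n(e⁻) = 3 × 0.09443 = 0.2833 mol
Q = 0.2833 × 96485 / 0.804 = 34000 C
I = Q / t = 34000 / 11988 s = 2.84 A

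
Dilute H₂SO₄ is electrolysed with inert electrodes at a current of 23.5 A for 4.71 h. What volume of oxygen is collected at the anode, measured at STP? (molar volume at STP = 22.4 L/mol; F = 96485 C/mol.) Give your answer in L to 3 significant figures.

Q = 23.5 A × 16956 s = 3.985×10^5 C
n(e⁻) = Q/F = 3.985×10^5/96485 = 4.130 mol
2H₂O → O₂ + 4H⁺ + 4e⁻, so n(O₂) = 4.130 / 4 = 1.033 mol
V = 1.033 × 22.4 = 23.14 L

23.1 L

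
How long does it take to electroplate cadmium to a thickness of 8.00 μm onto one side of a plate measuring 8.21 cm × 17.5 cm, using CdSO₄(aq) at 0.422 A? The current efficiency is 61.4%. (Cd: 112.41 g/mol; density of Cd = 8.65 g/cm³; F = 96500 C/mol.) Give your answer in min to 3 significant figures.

110 min

Plated area = 8.21 × 17.5 = 143.7 cm²
Volume = 143.7 × 8.00×10⁻⁴ cm = 0.1150 cm³
m(Cd) = 0.1150 × 8.65 = 0.9948 g
n(Cd) = 0.9948 / 112.41 = 0.008850 mol; n(e⁻) = 2 × 0.008850 = 0.01770 mol
Q = 0.01770 × 96500 / 0.614 = 2782 C
t = 2782 / 0.422 = 6592 s = 110 min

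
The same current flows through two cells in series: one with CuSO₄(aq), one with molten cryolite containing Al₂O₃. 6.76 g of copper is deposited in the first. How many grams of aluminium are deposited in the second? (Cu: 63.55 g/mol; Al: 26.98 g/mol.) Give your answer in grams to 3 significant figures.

1.91 g

n(Cu) = 6.76 / 63.55 = 0.1064 mol
Cu²⁺ + 2e⁻ → Cu, so n(e⁻) = 2 × 0.1064 = 0.2128 mol
The cells are in series, so the same charge (and hence the same n(e⁻) = 0.2128 mol) passes through both.
Al³⁺ + 3e⁻ → Al, so n(Al) = 0.2128 / 3 = 0.07093 mol
m(Al) = 0.07093 × 26.98 = 1.91 g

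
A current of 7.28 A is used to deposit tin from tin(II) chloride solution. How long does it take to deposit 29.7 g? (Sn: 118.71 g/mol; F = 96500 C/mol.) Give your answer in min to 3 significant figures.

111 min

n(Sn) = 29.7 / 118.71 = 0.2502 mol
Sn²⁺ + 2e⁻ → Sn, so n(e⁻) = 2 × 0.2502 = 0.5004 mol
Q = 0.5004 × 96500 = 48290 C
t = Q / I = 48290 / 7.28 = 6633 s = 111 min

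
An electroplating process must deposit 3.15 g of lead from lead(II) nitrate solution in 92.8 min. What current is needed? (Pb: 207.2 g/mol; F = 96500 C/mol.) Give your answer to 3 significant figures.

n(Pb) = 3.15 / 207.2 = 0.01520 mol
Pb²⁺ + 2e⁻ → Pb, so n(e⁻) = 2 × 0.01520 = 0.03040 mol
Q = 0.03040 × 96500 = 2934 C
I = Q / t = 2934 / 5568 s = 0.527 A

0.527 A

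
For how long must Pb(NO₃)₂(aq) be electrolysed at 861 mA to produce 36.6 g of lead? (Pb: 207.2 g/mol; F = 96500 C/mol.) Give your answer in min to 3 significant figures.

n(Pb) = 36.6 / 207.2 = 0.1766 mol
Pb²⁺ + 2e⁻ → Pb, so n(e⁻) = 2 × 0.1766 = 0.3532 mol
Q = 0.3532 × 96500 = 34080 C
t = Q / I = 34080 / 0.861 = 39580 s = 660 min

660 min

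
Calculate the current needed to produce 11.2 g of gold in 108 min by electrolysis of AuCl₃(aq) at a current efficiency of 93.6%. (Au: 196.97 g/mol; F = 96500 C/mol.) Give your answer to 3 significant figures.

2.71 A

n(Au) = 11.2 / 196.97 = 0.05686 mol
Au³⁺ + 3e⁻ → Au, so n(e⁻) = 3 × 0.05686 = 0.1706 mol
Q = 0.1706 × 96500 / 0.936 = 17590 C
I = Q / t = 17590 / 6480 s = 2.71 A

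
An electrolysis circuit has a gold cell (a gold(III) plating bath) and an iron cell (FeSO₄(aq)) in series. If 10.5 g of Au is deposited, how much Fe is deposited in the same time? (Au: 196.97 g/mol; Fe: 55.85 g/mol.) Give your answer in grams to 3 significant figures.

4.47 g

n(Au) = 10.5 / 196.97 = 0.05331 mol
Au³⁺ + 3e⁻ → Au, so n(e⁻) = 3 × 0.05331 = 0.1599 mol
The cells are in series, so the same charge (and hence the same n(e⁻) = 0.1599 mol) passes through both.
Fe²⁺ + 2e⁻ → Fe, so n(Fe) = 0.1599 / 2 = 0.07995 mol
m(Fe) = 0.07995 × 55.85 = 4.47 g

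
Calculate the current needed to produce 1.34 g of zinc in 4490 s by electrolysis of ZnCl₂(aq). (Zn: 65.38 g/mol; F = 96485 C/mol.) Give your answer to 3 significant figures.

0.881 A

n(Zn) = 1.34 / 65.38 = 0.02050 mol
Zn²⁺ + 2e⁻ → Zn, so n(e⁻) = 2 × 0.02050 = 0.04100 mol
Q = 0.04100 × 96485 = 3956 C
I = Q / t = 3956 / 4490 s = 0.881 A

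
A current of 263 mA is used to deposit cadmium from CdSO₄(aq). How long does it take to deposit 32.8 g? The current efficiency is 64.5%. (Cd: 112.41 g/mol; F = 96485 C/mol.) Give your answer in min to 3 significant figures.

n(Cd) = 32.8 / 112.41 = 0.2918 mol
Cd²⁺ + 2e⁻ → Cd, so n(e⁻) = 2 × 0.2918 = 0.5836 mol
Q = 0.5836 × 96485 / 0.645 = 87300 C
t = Q / I = 87300 / 0.263 = 3.319×10^5 s = 5530 min

5530 min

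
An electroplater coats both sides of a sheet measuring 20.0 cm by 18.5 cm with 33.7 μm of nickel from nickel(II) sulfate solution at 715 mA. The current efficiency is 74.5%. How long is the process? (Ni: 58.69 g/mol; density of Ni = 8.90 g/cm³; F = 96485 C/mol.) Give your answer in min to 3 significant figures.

Plated area = 2 × 20.0 × 18.5 = 740.0 cm²
Volume = 740.0 × 33.7×10⁻⁴ cm = 2.494 cm³
m(Ni) = 2.494 × 8.90 = 22.20 g
n(Ni) = 22.20 / 58.69 = 0.3783 mol; n(e⁻) = 2 × 0.3783 = 0.7566 mol
Q = 0.7566 × 96485 / 0.745 = 97990 C
t = 97990 / 0.715 = 1.370×10^5 s = 2280 min

2280 min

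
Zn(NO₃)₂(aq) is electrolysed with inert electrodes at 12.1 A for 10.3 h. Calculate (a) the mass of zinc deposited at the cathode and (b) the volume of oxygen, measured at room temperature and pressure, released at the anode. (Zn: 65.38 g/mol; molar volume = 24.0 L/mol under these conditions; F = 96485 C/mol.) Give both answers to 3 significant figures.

152 g Zn; 27.9 L O₂

Q = 12.1 × 37080 = 4.487×10^5 C; n(e⁻) = 4.487×10^5 / 96485 = 4.650 mol
Cathode: Zn²⁺ + 2e⁻ → Zn → n(Zn) = 4.650/2 = 2.325 mol → 152 g
Anode: 2H₂O → O₂ + 4H⁺ + 4e⁻ → n(O₂) = 4.650/4 = 1.163 mol → 27.9 L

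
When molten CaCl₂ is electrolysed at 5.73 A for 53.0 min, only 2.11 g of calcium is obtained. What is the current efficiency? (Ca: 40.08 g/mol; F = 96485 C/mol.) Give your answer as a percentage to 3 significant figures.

Q = 5.73 × 3180 = 18220 C
n(e⁻) = 18220 / 96485 = 0.1888 mol
Ca²⁺ + 2e⁻ → Ca, so theoretical n(Ca) = 0.09440 mol → 3.784 g
Efficiency = 2.11 / 3.784 = 0.5576 = 55.8%

55.8%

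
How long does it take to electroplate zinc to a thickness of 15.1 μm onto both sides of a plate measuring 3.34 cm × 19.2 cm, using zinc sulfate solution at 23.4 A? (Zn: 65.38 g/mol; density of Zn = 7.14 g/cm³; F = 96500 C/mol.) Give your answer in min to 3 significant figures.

Plated area = 2 × 3.34 × 19.2 = 128.3 cm²
Volume = 128.3 × 15.1×10⁻⁴ cm = 0.1937 cm³
m(Zn) = 0.1937 × 7.14 = 1.383 g
n(Zn) = 1.383 / 65.38 = 0.02115 mol; n(e⁻) = 2 × 0.02115 = 0.04230 mol
Q = 0.04230 × 96500 = 4082 C
t = 4082 / 23.4 = 174.4 s = 2.91 min

2.91 min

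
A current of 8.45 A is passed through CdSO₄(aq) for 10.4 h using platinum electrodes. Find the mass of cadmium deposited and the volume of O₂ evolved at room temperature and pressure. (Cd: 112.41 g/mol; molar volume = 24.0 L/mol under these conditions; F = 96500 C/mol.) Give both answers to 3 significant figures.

184 g Cd; 19.7 L O₂

Q = 8.45 × 37440 = 3.164×10^5 C; n(e⁻) = 3.164×10^5 / 96500 = 3.279 mol
Cathode: Cd²⁺ + 2e⁻ → Cd → n(Cd) = 3.279/2 = 1.640 mol → 184 g
Anode: 2H₂O → O₂ + 4H⁺ + 4e⁻ → n(O₂) = 3.279/4 = 0.8198 mol → 19.7 L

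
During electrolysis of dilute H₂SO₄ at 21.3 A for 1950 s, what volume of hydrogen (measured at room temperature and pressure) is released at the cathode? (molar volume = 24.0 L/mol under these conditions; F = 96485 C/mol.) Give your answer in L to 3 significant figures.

5.17 L

Q = 21.3 A × 1950 s = 41540 C
n(e⁻) = 41540 / 96485 = 0.4305 mol
2H⁺ + 2e⁻ → H₂, so n(H₂) = 0.4305 / 2 = 0.2153 mol
V = 0.2153 × 24.0 = 5.167 L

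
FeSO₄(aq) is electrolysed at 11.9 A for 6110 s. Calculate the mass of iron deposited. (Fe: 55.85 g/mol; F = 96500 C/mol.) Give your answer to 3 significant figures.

Q = It = 11.9 × 6110 = 72710 C
Moles of electrons = 72710 / 96500 = 0.7535 mol
Fe²⁺ + 2e⁻ → Fe, so n(Fe) = 0.7535 / 2 = 0.3768 mol
m = 0.3768 × 55.85 = 21.0 g

21.0 g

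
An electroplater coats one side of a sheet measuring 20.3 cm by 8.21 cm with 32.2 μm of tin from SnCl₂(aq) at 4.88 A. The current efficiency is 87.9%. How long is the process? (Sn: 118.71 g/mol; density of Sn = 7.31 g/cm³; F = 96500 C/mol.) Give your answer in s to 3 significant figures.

1490 s

Plated area = 20.3 × 8.21 = 166.7 cm²
Volume = 166.7 × 32.2×10⁻⁴ cm = 0.5368 cm³
m(Sn) = 0.5368 × 7.31 = 3.924 g
n(Sn) = 3.924 / 118.71 = 0.03306 mol; n(e⁻) = 2 × 0.03306 = 0.06612 mol
Q = 0.06612 × 96500 / 0.879 = 7259 C
t = 7259 / 4.88 = 1488 s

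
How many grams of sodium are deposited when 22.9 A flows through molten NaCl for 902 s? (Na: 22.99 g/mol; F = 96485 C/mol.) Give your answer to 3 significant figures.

Charge passed = 22.9 × 902 = 20660 C
n(e⁻) = 20660 / 96485 = 0.2141 mol
Na⁺ + e⁻ → Na, so n(Na) = 0.2141 mol
m = 0.2141 × 22.99 = 4.92 g

4.92 g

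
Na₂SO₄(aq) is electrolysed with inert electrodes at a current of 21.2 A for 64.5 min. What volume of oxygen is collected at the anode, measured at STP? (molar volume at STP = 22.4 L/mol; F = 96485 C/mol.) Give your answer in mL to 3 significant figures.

Q = It = 21.2 × 3870 = 82040 C
n(e⁻) = 82040 / 96485 = 0.8503 mol
2H₂O → O₂ + 4H⁺ + 4e⁻, so n(O₂) = 0.8503 / 4 = 0.2126 mol
V = 0.2126 × 22.4 = 4.762 L
= 4760 mL

4760 mL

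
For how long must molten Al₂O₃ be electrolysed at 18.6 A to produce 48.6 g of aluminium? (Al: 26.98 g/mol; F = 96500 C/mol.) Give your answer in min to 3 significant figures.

n(Al) = 48.6 / 26.98 = 1.801 mol
Al³⁺ + 3e⁻ → Al, so n(e⁻) = 3 × 1.801 = 5.403 mol
Q = 5.403 × 96500 = 5.214×10^5 C
t = Q / I = 5.214×10^5 / 18.6 = 28030 s = 467 min

467 min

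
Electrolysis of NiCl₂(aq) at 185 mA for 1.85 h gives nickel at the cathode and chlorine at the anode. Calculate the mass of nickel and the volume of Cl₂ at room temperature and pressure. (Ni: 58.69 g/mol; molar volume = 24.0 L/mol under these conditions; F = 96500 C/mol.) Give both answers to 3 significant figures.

0.375 g Ni; 0.153 L Cl₂

Q = 0.185 × 6660 = 1232 C; n(e⁻) = 1232 / 96500 = 0.01277 mol
Cathode: Ni²⁺ + 2e⁻ → Ni → n(Ni) = 0.01277/2 = 0.006385 mol → 0.375 g
Anode: 2Cl⁻ → Cl₂ + 2e⁻ → n(Cl₂) = 0.01277/2 = 0.006385 mol → 0.153 L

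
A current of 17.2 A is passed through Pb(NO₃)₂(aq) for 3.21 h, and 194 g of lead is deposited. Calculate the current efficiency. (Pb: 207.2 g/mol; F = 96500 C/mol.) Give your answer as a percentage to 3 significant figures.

90.9%

Q = 17.2 × 11556 = 1.988×10^5 C
n(e⁻) = 1.988×10^5 / 96500 = 2.060 mol
Pb²⁺ + 2e⁻ → Pb, so theoretical n(Pb) = 1.030 mol → 213.4 g
Efficiency = 194 / 213.4 = 0.9091 = 90.9%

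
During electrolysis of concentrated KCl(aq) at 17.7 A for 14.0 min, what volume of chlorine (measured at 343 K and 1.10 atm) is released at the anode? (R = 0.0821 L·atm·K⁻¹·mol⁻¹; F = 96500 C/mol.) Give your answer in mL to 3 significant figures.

Charge passed = 17.7 × 840 = 14870 C
n(e⁻) = 14870 / 96500 = 0.1541 mol
2Cl⁻ → Cl₂ + 2e⁻, so n(Cl₂) = 0.1541 / 2 = 0.07705 mol
V = nRT/P = 0.07705 × 0.0821 × 343 / 1.10 = 1.973 L
= 1970 mL

1970 mL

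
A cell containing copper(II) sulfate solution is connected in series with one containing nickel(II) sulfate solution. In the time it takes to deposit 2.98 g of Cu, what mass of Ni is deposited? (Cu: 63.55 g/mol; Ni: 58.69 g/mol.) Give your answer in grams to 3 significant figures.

n(Cu) = 2.98 / 63.55 = 0.04689 mol
Cu²⁺ + 2e⁻ → Cu, so n(e⁻) = 2 × 0.04689 = 0.09378 mol
In series, the same 0.09378 mol of electrons flows through the second cell.
Ni²⁺ + 2e⁻ → Ni, so n(Ni) = 0.09378 / 2 = 0.04689 mol
m(Ni) = 0.04689 × 58.69 = 2.75 g

2.75 g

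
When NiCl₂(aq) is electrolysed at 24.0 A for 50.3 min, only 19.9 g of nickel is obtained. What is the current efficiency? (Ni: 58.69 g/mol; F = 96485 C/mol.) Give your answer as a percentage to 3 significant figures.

90.3%

Q = 24.0 × 3018 = 72430 C
n(e⁻) = 72430 / 96485 = 0.7507 mol
Ni²⁺ + 2e⁻ → Ni, so theoretical n(Ni) = 0.3754 mol → 22.03 g
Efficiency = 19.9 / 22.03 = 0.9033 = 90.3%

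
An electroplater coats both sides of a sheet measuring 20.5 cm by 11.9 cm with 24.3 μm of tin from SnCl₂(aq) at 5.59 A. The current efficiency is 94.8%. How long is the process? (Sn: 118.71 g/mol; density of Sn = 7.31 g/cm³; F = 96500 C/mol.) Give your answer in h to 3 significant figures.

0.739 h

Plated area = 2 × 20.5 × 11.9 = 487.9 cm²
Volume = 487.9 × 24.3×10⁻⁴ cm = 1.186 cm³
m(Sn) = 1.186 × 7.31 = 8.670 g
n(Sn) = 8.670 / 118.71 = 0.07304 mol; n(e⁻) = 2 × 0.07304 = 0.1461 mol
Q = 0.1461 × 96500 / 0.948 = 14870 C
t = 14870 / 5.59 = 2660 s = 0.739 h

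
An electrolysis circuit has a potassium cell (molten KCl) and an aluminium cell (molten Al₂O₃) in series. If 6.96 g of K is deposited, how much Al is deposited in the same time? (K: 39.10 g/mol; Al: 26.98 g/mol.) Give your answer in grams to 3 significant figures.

1.60 g

n(K) = 6.96 / 39.10 = 0.1780 mol
K⁺ + e⁻ → K, so n(e⁻) = 0.1780 mol
Since the cells are in series, n(e⁻) in the Al cell is also 0.1780 mol.
Al³⁺ + 3e⁻ → Al, so n(Al) = 0.1780 / 3 = 0.05933 mol
m(Al) = 0.05933 × 26.98 = 1.60 g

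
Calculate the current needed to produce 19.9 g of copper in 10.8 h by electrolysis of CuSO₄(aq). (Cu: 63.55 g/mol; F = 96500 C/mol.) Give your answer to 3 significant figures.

1.55 A

n(Cu) = 19.9 / 63.55 = 0.3131 mol
Cu²⁺ + 2e⁻ → Cu, so n(e⁻) = 2 × 0.3131 = 0.6262 mol
Q = 0.6262 × 96500 = 60430 C
I = Q / t = 60430 / 38880 s = 1.55 A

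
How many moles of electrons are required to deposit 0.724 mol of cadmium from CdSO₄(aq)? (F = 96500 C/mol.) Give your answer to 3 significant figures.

1.45 mol

Cd²⁺ + 2e⁻ → Cd, so n(e⁻) = 2 × 0.724 = 1.448 mol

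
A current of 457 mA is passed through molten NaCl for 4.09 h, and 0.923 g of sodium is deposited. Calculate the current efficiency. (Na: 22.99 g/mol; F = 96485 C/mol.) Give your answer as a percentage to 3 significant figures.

Q = 0.457 × 14724 = 6729 C
n(e⁻) = 6729 / 96485 = 0.06974 mol
Na⁺ + e⁻ → Na, so theoretical n(Na) = 0.06974 mol → 1.603 g
Efficiency = 0.923 / 1.603 = 0.5758 = 57.6%

57.6%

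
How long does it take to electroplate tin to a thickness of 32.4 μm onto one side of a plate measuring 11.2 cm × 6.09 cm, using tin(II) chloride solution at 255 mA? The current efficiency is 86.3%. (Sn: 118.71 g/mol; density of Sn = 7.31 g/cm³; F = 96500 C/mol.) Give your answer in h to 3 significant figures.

3.32 h

Plated area = 11.2 × 6.09 = 68.21 cm²
Volume = 68.21 × 32.4×10⁻⁴ cm = 0.2210 cm³
m(Sn) = 0.2210 × 7.31 = 1.616 g
n(Sn) = 1.616 / 118.71 = 0.01361 mol; n(e⁻) = 2 × 0.01361 = 0.02722 mol
Q = 0.02722 × 96500 / 0.863 = 3044 C
t = 3044 / 0.255 = 11940 s = 3.32 h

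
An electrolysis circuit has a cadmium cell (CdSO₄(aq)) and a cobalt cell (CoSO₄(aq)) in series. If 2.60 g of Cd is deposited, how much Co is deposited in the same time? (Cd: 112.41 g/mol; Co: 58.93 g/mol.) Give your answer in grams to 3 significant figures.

1.36 g

n(Cd) = 2.60 / 112.41 = 0.02313 mol
Cd²⁺ + 2e⁻ → Cd, so n(e⁻) = 2 × 0.02313 = 0.04626 mol
The cells are in series, so the same charge (and hence the same n(e⁻) = 0.04626 mol) passes through both.
Co²⁺ + 2e⁻ → Co, so n(Co) = 0.04626 / 2 = 0.02313 mol
m(Co) = 0.02313 × 58.93 = 1.36 g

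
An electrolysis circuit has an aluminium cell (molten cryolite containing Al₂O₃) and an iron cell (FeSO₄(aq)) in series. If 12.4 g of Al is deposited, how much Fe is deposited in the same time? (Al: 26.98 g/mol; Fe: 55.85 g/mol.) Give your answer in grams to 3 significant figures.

38.5 g

n(Al) = 12.4 / 26.98 = 0.4596 mol
Al³⁺ + 3e⁻ → Al, so n(e⁻) = 3 × 0.4596 = 1.379 mol
In series, the same 1.379 mol of electrons flows through the second cell.
Fe²⁺ + 2e⁻ → Fe, so n(Fe) = 1.379 / 2 = 0.6895 mol
m(Fe) = 0.6895 × 55.85 = 38.5 g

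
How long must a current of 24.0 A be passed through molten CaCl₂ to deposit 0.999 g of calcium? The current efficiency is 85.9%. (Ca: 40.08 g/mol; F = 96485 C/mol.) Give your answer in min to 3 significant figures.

n(Ca) = 0.999 / 40.08 = 0.02493 mol
Ca²⁺ + 2e⁻ → Ca, so n(e⁻) = 2 × 0.02493 = 0.04986 mol
Q = 0.04986 × 96485 / 0.859 = 5600 C
t = Q / I = 5600 / 24.0 = 233.3 s = 3.89 min

3.89 min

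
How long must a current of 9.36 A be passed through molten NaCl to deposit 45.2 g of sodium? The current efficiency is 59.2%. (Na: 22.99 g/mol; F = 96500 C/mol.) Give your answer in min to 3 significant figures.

n(Na) = 45.2 / 22.99 = 1.966 mol
Na⁺ + e⁻ → Na, so n(e⁻) = 1.966 mol
Q = 1.966 × 96500 / 0.592 = 3.205×10^5 C
t = Q / I = 3.205×10^5 / 9.36 = 34240 s = 571 min

571 min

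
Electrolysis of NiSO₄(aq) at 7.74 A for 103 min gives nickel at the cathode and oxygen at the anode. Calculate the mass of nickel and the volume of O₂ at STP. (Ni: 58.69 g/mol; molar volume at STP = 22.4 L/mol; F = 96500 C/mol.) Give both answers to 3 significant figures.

Q = 7.74 × 6180 = 47830 C; n(e⁻) = 47830 / 96500 = 0.4956 mol
Cathode: Ni²⁺ + 2e⁻ → Ni → n(Ni) = 0.4956/2 = 0.2478 mol → 14.5 g
Anode: 2H₂O → O₂ + 4H⁺ + 4e⁻ → n(O₂) = 0.4956/4 = 0.1239 mol → 2.78 L

14.5 g Ni; 2.78 L O₂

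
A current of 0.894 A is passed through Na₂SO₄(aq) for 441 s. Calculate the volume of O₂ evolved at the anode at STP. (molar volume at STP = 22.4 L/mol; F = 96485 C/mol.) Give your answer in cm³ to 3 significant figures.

22.9 cm³

Q = It = 0.894 × 441 = 394.3 C
n(e⁻) = Q/F = 394.3/96485 = 0.004087 mol
2H₂O → O₂ + 4H⁺ + 4e⁻, so n(O₂) = 0.004087 / 4 = 0.001022 mol
V = 0.001022 × 22.4 = 0.02289 L
= 22.9 cm³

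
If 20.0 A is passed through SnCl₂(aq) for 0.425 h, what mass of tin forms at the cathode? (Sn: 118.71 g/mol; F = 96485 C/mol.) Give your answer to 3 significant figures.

18.8 g

Q = It = 20.0 × 1530 = 30600 C
n(e⁻) = Q/F = 30600/96485 = 0.3171 mol
Sn²⁺ + 2e⁻ → Sn, so n(Sn) = 0.3171 / 2 = 0.1586 mol
m = 0.1586 × 118.71 = 18.8 g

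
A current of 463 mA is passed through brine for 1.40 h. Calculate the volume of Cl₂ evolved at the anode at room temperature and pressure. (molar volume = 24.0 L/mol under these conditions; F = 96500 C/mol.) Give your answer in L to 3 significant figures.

Charge passed = 0.463 × 5040 = 2334 C
n(e⁻) = 2334 / 96500 = 0.02419 mol
2Cl⁻ → Cl₂ + 2e⁻, so n(Cl₂) = 0.02419 / 2 = 0.01210 mol
V = 0.01210 × 24.0 = 0.2904 L

0.290 L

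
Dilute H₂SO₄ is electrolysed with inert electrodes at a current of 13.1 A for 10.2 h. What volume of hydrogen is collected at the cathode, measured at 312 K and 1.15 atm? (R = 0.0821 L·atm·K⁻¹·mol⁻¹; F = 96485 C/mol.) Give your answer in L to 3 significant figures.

55.5 L

Q = 13.1 A × 36720 s = 4.810×10^5 C
n(e⁻) = 4.810×10^5 / 96485 = 4.985 mol
2H⁺ + 2e⁻ → H₂, so n(H₂) = 4.985 / 2 = 2.493 mol
V = nRT/P = 2.493 × 0.0821 × 312 / 1.15 = 55.53 L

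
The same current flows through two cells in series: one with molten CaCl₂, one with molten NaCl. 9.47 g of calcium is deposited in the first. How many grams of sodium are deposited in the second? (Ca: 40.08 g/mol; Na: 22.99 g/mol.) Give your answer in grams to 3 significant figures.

10.9 g

n(Ca) = 9.47 / 40.08 = 0.2363 mol
Ca²⁺ + 2e⁻ → Ca, so n(e⁻) = 2 × 0.2363 = 0.4726 mol
Same current for the same time ⇒ same n(e⁻) = 0.4726 mol in both cells.
Na⁺ + e⁻ → Na, so n(Na) = 0.4726 mol
m(Na) = 0.4726 × 22.99 = 10.9 g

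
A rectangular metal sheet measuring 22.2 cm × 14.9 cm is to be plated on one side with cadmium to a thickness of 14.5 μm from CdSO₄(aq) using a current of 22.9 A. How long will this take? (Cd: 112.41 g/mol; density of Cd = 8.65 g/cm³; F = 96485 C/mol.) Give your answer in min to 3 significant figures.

Plated area = 22.2 × 14.9 = 330.8 cm²
Volume = 330.8 × 14.5×10⁻⁴ cm = 0.4797 cm³
m(Cd) = 0.4797 × 8.65 = 4.149 g
n(Cd) = 4.149 / 112.41 = 0.03691 mol; n(e⁻) = 2 × 0.03691 = 0.07382 mol
Q = 0.07382 × 96485 = 7123 C
t = 7123 / 22.9 = 311.0 s = 5.18 min

5.18 min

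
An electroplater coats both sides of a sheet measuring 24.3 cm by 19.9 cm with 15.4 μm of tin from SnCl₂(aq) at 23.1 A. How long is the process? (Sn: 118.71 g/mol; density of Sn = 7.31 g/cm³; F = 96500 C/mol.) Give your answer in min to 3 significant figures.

12.8 min

Plated area = 2 × 24.3 × 19.9 = 967.1 cm²
Volume = 967.1 × 15.4×10⁻⁴ cm = 1.489 cm³
m(Sn) = 1.489 × 7.31 = 10.88 g
n(Sn) = 10.88 / 118.71 = 0.09165 mol; n(e⁻) = 2 × 0.09165 = 0.1833 mol
Q = 0.1833 × 96500 = 17690 C
t = 17690 / 23.1 = 765.8 s = 12.8 min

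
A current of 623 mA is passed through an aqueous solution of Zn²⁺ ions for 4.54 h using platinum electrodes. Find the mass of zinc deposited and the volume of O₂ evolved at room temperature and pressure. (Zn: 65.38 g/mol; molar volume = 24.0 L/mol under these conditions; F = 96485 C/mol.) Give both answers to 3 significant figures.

3.45 g Zn; 0.633 L O₂

Q = 0.623 × 16344 = 10180 C; n(e⁻) = 10180 / 96485 = 0.1055 mol
Cathode: Zn²⁺ + 2e⁻ → Zn → n(Zn) = 0.1055/2 = 0.05275 mol → 3.45 g
Anode: 2H₂O → O₂ + 4H⁺ + 4e⁻ → n(O₂) = 0.1055/4 = 0.02638 mol → 0.633 L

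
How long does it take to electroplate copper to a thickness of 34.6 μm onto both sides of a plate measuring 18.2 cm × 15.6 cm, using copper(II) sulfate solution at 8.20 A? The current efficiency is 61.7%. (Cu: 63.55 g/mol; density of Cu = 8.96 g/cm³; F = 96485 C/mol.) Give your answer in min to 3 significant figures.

Plated area = 2 × 18.2 × 15.6 = 567.8 cm²
Volume = 567.8 × 34.6×10⁻⁴ cm = 1.965 cm³
m(Cu) = 1.965 × 8.96 = 17.61 g
n(Cu) = 17.61 / 63.55 = 0.2771 mol; n(e⁻) = 2 × 0.2771 = 0.5542 mol
Q = 0.5542 × 96485 / 0.617 = 86660 C
t = 86660 / 8.20 = 10570 s = 176 min

176 min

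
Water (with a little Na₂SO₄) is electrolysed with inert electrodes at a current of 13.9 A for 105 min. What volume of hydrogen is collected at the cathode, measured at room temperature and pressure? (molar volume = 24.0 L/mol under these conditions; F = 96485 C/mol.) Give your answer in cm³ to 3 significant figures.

Q = 13.9 A × 6300 s = 87570 C
n(e⁻) = Q/F = 87570/96485 = 0.9076 mol
2H⁺ + 2e⁻ → H₂, so n(H₂) = 0.9076 / 2 = 0.4538 mol
V = 0.4538 × 24.0 = 10.89 L
= 10900 cm³

10900 cm³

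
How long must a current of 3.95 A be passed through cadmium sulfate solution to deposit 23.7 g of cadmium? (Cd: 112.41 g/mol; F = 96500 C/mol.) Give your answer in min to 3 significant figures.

n(Cd) = 23.7 / 112.41 = 0.2108 mol
Cd²⁺ + 2e⁻ → Cd, so n(e⁻) = 2 × 0.2108 = 0.4216 mol
Q = 0.4216 × 96500 = 40680 C
t = Q / I = 40680 / 3.95 = 10300 s = 172 min

172 min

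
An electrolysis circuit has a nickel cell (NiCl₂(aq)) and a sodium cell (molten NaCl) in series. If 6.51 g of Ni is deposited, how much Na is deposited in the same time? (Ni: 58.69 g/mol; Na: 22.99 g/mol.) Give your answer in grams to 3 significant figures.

n(Ni) = 6.51 / 58.69 = 0.1109 mol
Ni²⁺ + 2e⁻ → Ni, so n(e⁻) = 2 × 0.1109 = 0.2218 mol
Since the cells are in series, n(e⁻) in the Na cell is also 0.2218 mol.
Na⁺ + e⁻ → Na, so n(Na) = 0.2218 mol
m(Na) = 0.2218 × 22.99 = 5.10 g

5.10 g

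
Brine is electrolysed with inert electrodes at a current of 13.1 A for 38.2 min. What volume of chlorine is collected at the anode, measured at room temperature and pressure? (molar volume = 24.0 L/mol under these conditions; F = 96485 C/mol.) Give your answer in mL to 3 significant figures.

3730 mL

Q = 13.1 A × 2292 s = 30030 C
n(e⁻) = Q/F = 30030/96485 = 0.3112 mol
2Cl⁻ → Cl₂ + 2e⁻, so n(Cl₂) = 0.3112 / 2 = 0.1556 mol
V = 0.1556 × 24.0 = 3.734 L
= 3730 mL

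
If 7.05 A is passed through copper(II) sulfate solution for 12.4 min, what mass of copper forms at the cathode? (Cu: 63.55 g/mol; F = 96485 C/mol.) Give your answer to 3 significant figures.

1.73 g

Charge passed = 7.05 × 744 = 5245 C
Moles of electrons = 5245 / 96485 = 0.05436 mol
Cu²⁺ + 2e⁻ → Cu, so n(Cu) = 0.05436 / 2 = 0.02718 mol
m = 0.02718 × 63.55 = 1.73 g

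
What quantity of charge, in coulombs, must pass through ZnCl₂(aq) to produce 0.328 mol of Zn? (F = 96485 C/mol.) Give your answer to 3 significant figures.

Zn²⁺ + 2e⁻ → Zn, so n(e⁻) = 2 × 0.328 = 0.6560 mol
Q = 0.6560 × 96485 = 63290 C

63300 C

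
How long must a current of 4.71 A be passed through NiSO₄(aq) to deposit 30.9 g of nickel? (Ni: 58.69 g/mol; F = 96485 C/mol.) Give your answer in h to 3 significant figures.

n(Ni) = 30.9 / 58.69 = 0.5265 mol
Ni²⁺ + 2e⁻ → Ni, so n(e⁻) = 2 × 0.5265 = 1.053 mol
Q = 1.053 × 96485 = 1.016×10^5 C
t = Q / I = 1.016×10^5 / 4.71 = 21570 s = 5.99 h

5.99 h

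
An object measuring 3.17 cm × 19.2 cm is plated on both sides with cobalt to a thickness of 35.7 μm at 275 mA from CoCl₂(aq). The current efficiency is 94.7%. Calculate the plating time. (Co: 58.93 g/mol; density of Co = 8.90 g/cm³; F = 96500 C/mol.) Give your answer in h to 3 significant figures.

Plated area = 2 × 3.17 × 19.2 = 121.7 cm²
Volume = 121.7 × 35.7×10⁻⁴ cm = 0.4345 cm³
m(Co) = 0.4345 × 8.90 = 3.867 g
n(Co) = 3.867 / 58.93 = 0.06562 mol; n(e⁻) = 2 × 0.06562 = 0.1312 mol
Q = 0.1312 × 96500 / 0.947 = 13370 C
t = 13370 / 0.275 = 48620 s = 13.5 h

13.5 h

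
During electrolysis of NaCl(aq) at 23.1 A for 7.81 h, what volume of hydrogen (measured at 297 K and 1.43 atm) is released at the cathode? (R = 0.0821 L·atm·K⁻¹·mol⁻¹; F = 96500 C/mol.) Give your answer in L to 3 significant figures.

Q = It = 23.1 × 28116 = 6.495×10^5 C
Moles of electrons = 6.495×10^5 / 96500 = 6.731 mol
2H⁺ + 2e⁻ → H₂, so n(H₂) = 6.731 / 2 = 3.366 mol
V = nRT/P = 3.366 × 0.0821 × 297 / 1.43 = 57.40 L

57.4 L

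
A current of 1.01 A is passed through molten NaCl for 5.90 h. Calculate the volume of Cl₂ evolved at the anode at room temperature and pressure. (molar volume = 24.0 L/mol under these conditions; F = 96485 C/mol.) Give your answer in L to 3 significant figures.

2.67 L

Charge passed = 1.01 × 21240 = 21450 C
n(e⁻) = 21450 / 96485 = 0.2223 mol
2Cl⁻ → Cl₂ + 2e⁻, so n(Cl₂) = 0.2223 / 2 = 0.1112 mol
V = 0.1112 × 24.0 = 2.669 L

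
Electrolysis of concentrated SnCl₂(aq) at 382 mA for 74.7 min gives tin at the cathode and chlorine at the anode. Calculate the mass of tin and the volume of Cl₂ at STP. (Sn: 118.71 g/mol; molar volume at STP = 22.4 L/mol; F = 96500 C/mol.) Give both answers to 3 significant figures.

Q = 0.382 × 4482 = 1712 C; n(e⁻) = 1712 / 96500 = 0.01774 mol
Cathode: Sn²⁺ + 2e⁻ → Sn → n(Sn) = 0.01774/2 = 0.008870 mol → 1.05 g
Anode: 2Cl⁻ → Cl₂ + 2e⁻ → n(Cl₂) = 0.01774/2 = 0.008870 mol → 0.199 L

1.05 g Sn; 0.199 L Cl₂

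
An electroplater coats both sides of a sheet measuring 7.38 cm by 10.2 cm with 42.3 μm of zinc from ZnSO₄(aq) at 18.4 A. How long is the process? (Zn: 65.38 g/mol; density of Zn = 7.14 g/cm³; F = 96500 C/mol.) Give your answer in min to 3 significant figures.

12.2 min

Plated area = 2 × 7.38 × 10.2 = 150.6 cm²
Volume = 150.6 × 42.3×10⁻⁴ cm = 0.6370 cm³
m(Zn) = 0.6370 × 7.14 = 4.548 g
n(Zn) = 4.548 / 65.38 = 0.06956 mol; n(e⁻) = 2 × 0.06956 = 0.1391 mol
Q = 0.1391 × 96500 = 13420 C
t = 13420 / 18.4 = 729.3 s = 12.2 min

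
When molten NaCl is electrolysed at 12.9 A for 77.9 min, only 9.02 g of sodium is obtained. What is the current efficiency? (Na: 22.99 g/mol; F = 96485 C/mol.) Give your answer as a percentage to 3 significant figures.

Q = 12.9 × 4674 = 60290 C
n(e⁻) = 60290 / 96485 = 0.6249 mol
Na⁺ + e⁻ → Na, so theoretical n(Na) = 0.6249 mol → 14.37 g
Efficiency = 9.02 / 14.37 = 0.6277 = 62.8%

62.8%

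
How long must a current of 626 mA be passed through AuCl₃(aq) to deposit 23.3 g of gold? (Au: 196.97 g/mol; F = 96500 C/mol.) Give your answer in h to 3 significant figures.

15.2 h

n(Au) = 23.3 / 196.97 = 0.1183 mol
Au³⁺ + 3e⁻ → Au, so n(e⁻) = 3 × 0.1183 = 0.3549 mol
Q = 0.3549 × 96500 = 34250 C
t = Q / I = 34250 / 0.626 = 54710 s = 15.2 h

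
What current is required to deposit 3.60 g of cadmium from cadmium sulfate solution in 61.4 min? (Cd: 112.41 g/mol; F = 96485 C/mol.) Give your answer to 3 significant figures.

1.68 A

n(Cd) = 3.60 / 112.41 = 0.03203 mol
Cd²⁺ + 2e⁻ → Cd, so n(e⁻) = 2 × 0.03203 = 0.06406 mol
Q = 0.06406 × 96485 = 6181 C
I = Q / t = 6181 / 3684 s = 1.68 A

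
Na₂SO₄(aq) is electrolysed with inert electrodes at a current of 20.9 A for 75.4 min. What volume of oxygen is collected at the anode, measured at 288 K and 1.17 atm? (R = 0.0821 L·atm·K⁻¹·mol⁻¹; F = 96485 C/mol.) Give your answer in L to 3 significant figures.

Q = 20.9 A × 4524 s = 94550 C
n(e⁻) = 94550 / 96485 = 0.9799 mol
2H₂O → O₂ + 4H⁺ + 4e⁻, so n(O₂) = 0.9799 / 4 = 0.2450 mol
V = nRT/P = 0.2450 × 0.0821 × 288 / 1.17 = 4.951 L

4.95 L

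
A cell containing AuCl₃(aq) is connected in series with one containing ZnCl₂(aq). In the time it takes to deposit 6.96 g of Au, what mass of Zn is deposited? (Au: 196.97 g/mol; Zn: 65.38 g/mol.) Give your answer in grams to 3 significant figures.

n(Au) = 6.96 / 196.97 = 0.03534 mol
Au³⁺ + 3e⁻ → Au, so n(e⁻) = 3 × 0.03534 = 0.1060 mol
The cells are in series, so the same charge (and hence the same n(e⁻) = 0.1060 mol) passes through both.
Zn²⁺ + 2e⁻ → Zn, so n(Zn) = 0.1060 / 2 = 0.05300 mol
m(Zn) = 0.05300 × 65.38 = 3.47 g

3.47 g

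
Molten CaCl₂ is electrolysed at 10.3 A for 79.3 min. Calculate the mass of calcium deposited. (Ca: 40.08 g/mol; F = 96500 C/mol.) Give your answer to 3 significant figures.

Q = It = 10.3 × 4758 = 49010 C
n(e⁻) = 49010 / 96500 = 0.5079 mol
Ca²⁺ + 2e⁻ → Ca, so n(Ca) = 0.5079 / 2 = 0.2540 mol
m = 0.2540 × 40.08 = 10.2 g

10.2 g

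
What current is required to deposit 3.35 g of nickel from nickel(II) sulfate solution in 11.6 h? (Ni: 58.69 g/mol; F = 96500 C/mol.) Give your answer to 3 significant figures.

0.264 A

n(Ni) = 3.35 / 58.69 = 0.05708 mol
Ni²⁺ + 2e⁻ → Ni, so n(e⁻) = 2 × 0.05708 = 0.1142 mol
Q = 0.1142 × 96500 = 11020 C
I = Q / t = 11020 / 41760 s = 0.264 A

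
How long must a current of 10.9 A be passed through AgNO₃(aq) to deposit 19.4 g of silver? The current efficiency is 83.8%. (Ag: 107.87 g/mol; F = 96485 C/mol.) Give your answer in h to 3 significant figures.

n(Ag) = 19.4 / 107.87 = 0.1798 mol
Ag⁺ + e⁻ → Ag, so n(e⁻) = 0.1798 mol
Q = 0.1798 × 96485 / 0.838 = 20700 C
t = Q / I = 20700 / 10.9 = 1899 s = 0.528 h

0.528 h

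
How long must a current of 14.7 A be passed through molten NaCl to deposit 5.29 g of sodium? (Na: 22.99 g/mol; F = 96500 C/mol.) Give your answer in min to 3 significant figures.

25.2 min

n(Na) = 5.29 / 22.99 = 0.2301 mol
Na⁺ + e⁻ → Na, so n(e⁻) = 0.2301 mol
Q = 0.2301 × 96500 = 22200 C
t = Q / I = 22200 / 14.7 = 1510 s = 25.2 min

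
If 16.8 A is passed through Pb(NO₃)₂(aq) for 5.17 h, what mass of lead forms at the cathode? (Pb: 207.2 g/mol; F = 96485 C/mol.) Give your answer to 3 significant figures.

336 g

Q = It = 16.8 × 18612 = 3.127×10^5 C
n(e⁻) = 3.127×10^5 / 96485 = 3.241 mol
Pb²⁺ + 2e⁻ → Pb, so n(Pb) = 3.241 / 2 = 1.621 mol
m = 1.621 × 207.2 = 336 g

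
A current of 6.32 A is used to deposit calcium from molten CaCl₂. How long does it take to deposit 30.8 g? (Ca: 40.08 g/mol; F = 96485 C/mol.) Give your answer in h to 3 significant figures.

6.52 h

n(Ca) = 30.8 / 40.08 = 0.7685 mol
Ca²⁺ + 2e⁻ → Ca, so n(e⁻) = 2 × 0.7685 = 1.537 mol
Q = 1.537 × 96485 = 1.483×10^5 C
t = Q / I = 1.483×10^5 / 6.32 = 23470 s = 6.52 h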